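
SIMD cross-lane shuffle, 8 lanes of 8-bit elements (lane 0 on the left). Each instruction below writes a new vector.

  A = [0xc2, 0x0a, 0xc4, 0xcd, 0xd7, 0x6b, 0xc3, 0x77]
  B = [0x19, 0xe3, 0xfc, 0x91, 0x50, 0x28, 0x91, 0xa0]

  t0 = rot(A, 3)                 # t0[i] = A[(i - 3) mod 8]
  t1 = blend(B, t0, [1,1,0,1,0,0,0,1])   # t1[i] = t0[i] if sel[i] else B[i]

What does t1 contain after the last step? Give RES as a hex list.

RES = [ 0x6b  0xc3  0xfc  0xc2  0x50  0x28  0x91  0xd7 ]

→ t0 |6b|c3|77|c2|0a|c4|cd|d7|
→ t1 |6b|c3|fc|c2|50|28|91|d7|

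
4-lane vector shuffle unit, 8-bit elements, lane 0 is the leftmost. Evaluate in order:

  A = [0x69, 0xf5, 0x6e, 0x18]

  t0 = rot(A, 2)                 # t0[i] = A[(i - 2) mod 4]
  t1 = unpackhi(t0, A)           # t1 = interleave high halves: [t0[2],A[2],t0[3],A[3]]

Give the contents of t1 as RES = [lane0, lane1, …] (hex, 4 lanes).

RES = [ 0x69  0x6e  0xf5  0x18 ]

  t0: 6e 18 69 f5
  t1: 69 6e f5 18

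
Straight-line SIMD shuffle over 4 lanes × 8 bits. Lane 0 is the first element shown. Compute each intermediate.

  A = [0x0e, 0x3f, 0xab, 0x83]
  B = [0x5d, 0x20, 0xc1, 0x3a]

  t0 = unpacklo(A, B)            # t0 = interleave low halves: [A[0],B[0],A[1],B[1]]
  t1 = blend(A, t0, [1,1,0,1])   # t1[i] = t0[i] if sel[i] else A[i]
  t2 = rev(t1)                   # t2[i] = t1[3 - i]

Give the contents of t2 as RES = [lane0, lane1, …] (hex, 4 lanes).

t0 = [0x0e, 0x5d, 0x3f, 0x20]
t1 = [0x0e, 0x5d, 0xab, 0x20]
t2 = [0x20, 0xab, 0x5d, 0x0e]

RES = [ 0x20  0xab  0x5d  0x0e ]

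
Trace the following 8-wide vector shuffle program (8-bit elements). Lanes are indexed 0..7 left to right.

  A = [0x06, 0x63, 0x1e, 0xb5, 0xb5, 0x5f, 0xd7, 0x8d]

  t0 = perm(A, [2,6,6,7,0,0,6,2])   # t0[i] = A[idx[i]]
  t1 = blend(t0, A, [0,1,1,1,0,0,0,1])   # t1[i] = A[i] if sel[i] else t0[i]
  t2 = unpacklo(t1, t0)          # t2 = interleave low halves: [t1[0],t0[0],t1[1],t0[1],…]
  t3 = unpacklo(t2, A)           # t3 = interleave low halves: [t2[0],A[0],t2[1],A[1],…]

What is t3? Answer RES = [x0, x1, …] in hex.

→ t0 |1e|d7|d7|8d|06|06|d7|1e|
→ t1 |1e|63|1e|b5|06|06|d7|8d|
→ t2 |1e|1e|63|d7|1e|d7|b5|8d|
→ t3 |1e|06|1e|63|63|1e|d7|b5|

RES = [0x1e, 0x06, 0x1e, 0x63, 0x63, 0x1e, 0xd7, 0xb5]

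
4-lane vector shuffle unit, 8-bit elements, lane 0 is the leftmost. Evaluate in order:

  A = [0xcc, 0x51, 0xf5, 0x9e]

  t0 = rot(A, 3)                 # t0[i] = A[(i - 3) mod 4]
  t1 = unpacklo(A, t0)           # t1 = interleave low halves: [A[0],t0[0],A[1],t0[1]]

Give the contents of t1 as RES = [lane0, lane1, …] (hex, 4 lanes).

t0 = [0x51, 0xf5, 0x9e, 0xcc]
t1 = [0xcc, 0x51, 0x51, 0xf5]

RES = [0xcc, 0x51, 0x51, 0xf5]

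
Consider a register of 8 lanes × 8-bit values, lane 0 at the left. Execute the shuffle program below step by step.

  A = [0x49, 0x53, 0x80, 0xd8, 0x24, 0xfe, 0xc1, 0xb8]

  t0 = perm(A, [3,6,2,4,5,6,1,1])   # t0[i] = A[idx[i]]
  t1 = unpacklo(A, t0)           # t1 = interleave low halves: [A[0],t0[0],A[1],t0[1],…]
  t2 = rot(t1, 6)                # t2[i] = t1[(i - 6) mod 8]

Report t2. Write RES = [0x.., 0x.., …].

RES = [0x53, 0xc1, 0x80, 0x80, 0xd8, 0x24, 0x49, 0xd8]

→ t0 |d8|c1|80|24|fe|c1|53|53|
→ t1 |49|d8|53|c1|80|80|d8|24|
→ t2 |53|c1|80|80|d8|24|49|d8|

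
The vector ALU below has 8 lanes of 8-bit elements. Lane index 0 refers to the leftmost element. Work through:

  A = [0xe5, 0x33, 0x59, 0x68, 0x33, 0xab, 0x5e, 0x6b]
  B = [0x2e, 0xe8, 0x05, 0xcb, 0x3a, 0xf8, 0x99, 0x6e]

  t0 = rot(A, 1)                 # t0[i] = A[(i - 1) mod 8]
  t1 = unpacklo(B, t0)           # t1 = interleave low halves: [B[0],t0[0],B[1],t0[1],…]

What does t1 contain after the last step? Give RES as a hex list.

RES = [0x2e, 0x6b, 0xe8, 0xe5, 0x05, 0x33, 0xcb, 0x59]

  t0: 6b e5 33 59 68 33 ab 5e
  t1: 2e 6b e8 e5 05 33 cb 59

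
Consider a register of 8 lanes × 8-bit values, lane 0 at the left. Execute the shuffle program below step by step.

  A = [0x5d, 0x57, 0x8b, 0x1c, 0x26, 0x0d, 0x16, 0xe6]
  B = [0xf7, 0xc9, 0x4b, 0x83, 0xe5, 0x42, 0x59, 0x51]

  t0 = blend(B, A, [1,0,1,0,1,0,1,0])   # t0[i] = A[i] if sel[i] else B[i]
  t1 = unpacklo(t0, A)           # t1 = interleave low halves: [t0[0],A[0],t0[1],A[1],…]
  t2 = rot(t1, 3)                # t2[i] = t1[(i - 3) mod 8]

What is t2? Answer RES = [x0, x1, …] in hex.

RES = [0x8b, 0x83, 0x1c, 0x5d, 0x5d, 0xc9, 0x57, 0x8b]

t0 = [0x5d, 0xc9, 0x8b, 0x83, 0x26, 0x42, 0x16, 0x51]
t1 = [0x5d, 0x5d, 0xc9, 0x57, 0x8b, 0x8b, 0x83, 0x1c]
t2 = [0x8b, 0x83, 0x1c, 0x5d, 0x5d, 0xc9, 0x57, 0x8b]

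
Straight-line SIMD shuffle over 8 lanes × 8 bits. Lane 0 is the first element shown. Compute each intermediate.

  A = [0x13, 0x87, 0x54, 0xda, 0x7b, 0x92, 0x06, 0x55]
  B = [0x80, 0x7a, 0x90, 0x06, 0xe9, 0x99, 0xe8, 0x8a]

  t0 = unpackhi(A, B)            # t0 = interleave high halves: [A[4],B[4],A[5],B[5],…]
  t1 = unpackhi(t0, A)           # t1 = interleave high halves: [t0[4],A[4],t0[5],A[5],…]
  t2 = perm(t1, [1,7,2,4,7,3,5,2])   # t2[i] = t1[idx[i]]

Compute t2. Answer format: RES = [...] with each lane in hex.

→ t0 |7b|e9|92|99|06|e8|55|8a|
→ t1 |06|7b|e8|92|55|06|8a|55|
→ t2 |7b|55|e8|55|55|92|06|e8|

RES = [0x7b, 0x55, 0xe8, 0x55, 0x55, 0x92, 0x06, 0xe8]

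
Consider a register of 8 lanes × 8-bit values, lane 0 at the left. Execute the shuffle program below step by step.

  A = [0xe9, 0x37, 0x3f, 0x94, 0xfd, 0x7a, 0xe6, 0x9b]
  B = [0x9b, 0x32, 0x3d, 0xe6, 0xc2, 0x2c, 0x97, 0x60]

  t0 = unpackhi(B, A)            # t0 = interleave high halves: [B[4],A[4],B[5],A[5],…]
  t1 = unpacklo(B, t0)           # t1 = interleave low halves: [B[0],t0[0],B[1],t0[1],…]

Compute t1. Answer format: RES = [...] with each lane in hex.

t0 = [0xc2, 0xfd, 0x2c, 0x7a, 0x97, 0xe6, 0x60, 0x9b]
t1 = [0x9b, 0xc2, 0x32, 0xfd, 0x3d, 0x2c, 0xe6, 0x7a]

RES = [0x9b, 0xc2, 0x32, 0xfd, 0x3d, 0x2c, 0xe6, 0x7a]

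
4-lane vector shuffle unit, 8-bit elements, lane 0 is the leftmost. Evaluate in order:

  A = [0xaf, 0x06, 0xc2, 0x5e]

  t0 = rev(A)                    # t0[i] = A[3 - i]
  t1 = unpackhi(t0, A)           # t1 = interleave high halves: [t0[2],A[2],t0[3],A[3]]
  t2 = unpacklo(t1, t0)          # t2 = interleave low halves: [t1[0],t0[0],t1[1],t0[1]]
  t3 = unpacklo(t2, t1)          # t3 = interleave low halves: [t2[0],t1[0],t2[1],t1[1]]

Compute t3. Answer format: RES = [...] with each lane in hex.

→ t0 |5e|c2|06|af|
→ t1 |06|c2|af|5e|
→ t2 |06|5e|c2|c2|
→ t3 |06|06|5e|c2|

RES = [0x06, 0x06, 0x5e, 0xc2]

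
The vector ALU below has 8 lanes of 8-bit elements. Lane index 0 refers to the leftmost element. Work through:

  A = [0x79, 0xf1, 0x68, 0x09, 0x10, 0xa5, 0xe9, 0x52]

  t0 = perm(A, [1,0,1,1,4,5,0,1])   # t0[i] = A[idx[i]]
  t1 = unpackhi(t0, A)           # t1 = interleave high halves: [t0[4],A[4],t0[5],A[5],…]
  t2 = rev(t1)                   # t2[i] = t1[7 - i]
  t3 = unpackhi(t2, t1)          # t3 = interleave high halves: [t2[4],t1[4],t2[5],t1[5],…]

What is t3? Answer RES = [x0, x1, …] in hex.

  t0: f1 79 f1 f1 10 a5 79 f1
  t1: 10 10 a5 a5 79 e9 f1 52
  t2: 52 f1 e9 79 a5 a5 10 10
  t3: a5 79 a5 e9 10 f1 10 52

RES = [0xa5, 0x79, 0xa5, 0xe9, 0x10, 0xf1, 0x10, 0x52]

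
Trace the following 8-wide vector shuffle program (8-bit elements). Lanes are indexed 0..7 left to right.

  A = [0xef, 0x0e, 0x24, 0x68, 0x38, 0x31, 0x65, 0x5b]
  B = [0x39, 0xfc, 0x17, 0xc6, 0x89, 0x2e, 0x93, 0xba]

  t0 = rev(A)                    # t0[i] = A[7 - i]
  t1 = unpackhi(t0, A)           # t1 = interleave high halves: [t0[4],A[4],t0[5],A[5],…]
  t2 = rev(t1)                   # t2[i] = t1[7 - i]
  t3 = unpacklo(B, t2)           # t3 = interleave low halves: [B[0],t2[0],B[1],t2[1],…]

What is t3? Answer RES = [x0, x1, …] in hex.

RES = [ 0x39  0x5b  0xfc  0xef  0x17  0x65  0xc6  0x0e ]

  t0: 5b 65 31 38 68 24 0e ef
  t1: 68 38 24 31 0e 65 ef 5b
  t2: 5b ef 65 0e 31 24 38 68
  t3: 39 5b fc ef 17 65 c6 0e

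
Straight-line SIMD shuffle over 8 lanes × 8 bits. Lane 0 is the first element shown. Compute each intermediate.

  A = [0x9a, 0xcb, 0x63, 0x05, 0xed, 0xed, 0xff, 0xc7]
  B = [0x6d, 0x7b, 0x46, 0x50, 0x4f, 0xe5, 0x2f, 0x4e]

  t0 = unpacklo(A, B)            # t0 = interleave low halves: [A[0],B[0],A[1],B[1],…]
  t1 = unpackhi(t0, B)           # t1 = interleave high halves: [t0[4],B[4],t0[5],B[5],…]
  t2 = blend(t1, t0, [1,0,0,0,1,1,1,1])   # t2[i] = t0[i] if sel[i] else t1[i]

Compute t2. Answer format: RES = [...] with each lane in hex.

RES = [ 0x9a  0x4f  0x46  0xe5  0x63  0x46  0x05  0x50 ]

  t0: 9a 6d cb 7b 63 46 05 50
  t1: 63 4f 46 e5 05 2f 50 4e
  t2: 9a 4f 46 e5 63 46 05 50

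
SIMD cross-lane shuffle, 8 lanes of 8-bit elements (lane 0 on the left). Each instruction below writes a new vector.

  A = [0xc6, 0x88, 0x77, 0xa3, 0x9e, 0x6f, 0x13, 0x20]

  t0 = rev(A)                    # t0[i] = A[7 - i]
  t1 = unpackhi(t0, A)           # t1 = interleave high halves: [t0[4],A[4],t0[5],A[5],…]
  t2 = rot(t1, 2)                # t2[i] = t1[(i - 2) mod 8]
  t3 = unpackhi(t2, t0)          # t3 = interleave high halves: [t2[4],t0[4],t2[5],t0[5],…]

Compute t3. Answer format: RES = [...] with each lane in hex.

t0 = [0x20, 0x13, 0x6f, 0x9e, 0xa3, 0x77, 0x88, 0xc6]
t1 = [0xa3, 0x9e, 0x77, 0x6f, 0x88, 0x13, 0xc6, 0x20]
t2 = [0xc6, 0x20, 0xa3, 0x9e, 0x77, 0x6f, 0x88, 0x13]
t3 = [0x77, 0xa3, 0x6f, 0x77, 0x88, 0x88, 0x13, 0xc6]

RES = [0x77, 0xa3, 0x6f, 0x77, 0x88, 0x88, 0x13, 0xc6]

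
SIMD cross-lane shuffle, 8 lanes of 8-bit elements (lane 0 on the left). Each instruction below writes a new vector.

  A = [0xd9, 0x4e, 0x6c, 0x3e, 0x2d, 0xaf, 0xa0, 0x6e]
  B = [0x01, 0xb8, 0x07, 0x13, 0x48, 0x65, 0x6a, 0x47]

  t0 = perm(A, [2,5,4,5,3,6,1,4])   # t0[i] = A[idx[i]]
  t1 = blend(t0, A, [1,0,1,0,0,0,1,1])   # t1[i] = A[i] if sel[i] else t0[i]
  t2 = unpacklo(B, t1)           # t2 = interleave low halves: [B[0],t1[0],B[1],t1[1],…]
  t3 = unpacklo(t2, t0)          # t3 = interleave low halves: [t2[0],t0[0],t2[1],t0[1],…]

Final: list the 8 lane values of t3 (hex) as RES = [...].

→ t0 |6c|af|2d|af|3e|a0|4e|2d|
→ t1 |d9|af|6c|af|3e|a0|a0|6e|
→ t2 |01|d9|b8|af|07|6c|13|af|
→ t3 |01|6c|d9|af|b8|2d|af|af|

RES = [ 0x01  0x6c  0xd9  0xaf  0xb8  0x2d  0xaf  0xaf ]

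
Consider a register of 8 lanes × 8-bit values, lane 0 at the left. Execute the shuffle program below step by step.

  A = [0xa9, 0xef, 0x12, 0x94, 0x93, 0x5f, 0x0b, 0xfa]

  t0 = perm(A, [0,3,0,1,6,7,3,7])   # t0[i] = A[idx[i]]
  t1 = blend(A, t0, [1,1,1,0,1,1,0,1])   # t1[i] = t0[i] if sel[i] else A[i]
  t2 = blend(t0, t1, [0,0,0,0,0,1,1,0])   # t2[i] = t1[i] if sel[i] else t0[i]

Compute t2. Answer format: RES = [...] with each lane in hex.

→ t0 |a9|94|a9|ef|0b|fa|94|fa|
→ t1 |a9|94|a9|94|0b|fa|0b|fa|
→ t2 |a9|94|a9|ef|0b|fa|0b|fa|

RES = [ 0xa9  0x94  0xa9  0xef  0x0b  0xfa  0x0b  0xfa ]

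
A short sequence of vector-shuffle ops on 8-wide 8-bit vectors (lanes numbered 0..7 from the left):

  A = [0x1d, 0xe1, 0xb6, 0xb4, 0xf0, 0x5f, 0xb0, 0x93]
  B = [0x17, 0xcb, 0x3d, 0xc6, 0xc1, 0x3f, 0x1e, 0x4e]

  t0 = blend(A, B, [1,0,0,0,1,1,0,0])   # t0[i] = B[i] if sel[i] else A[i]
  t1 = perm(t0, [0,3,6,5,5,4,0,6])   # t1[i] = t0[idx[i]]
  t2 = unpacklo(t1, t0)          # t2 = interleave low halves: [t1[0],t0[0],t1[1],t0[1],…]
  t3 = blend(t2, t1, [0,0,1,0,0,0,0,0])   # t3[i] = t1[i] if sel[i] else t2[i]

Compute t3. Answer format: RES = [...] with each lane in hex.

RES = [ 0x17  0x17  0xb0  0xe1  0xb0  0xb6  0x3f  0xb4 ]

  t0: 17 e1 b6 b4 c1 3f b0 93
  t1: 17 b4 b0 3f 3f c1 17 b0
  t2: 17 17 b4 e1 b0 b6 3f b4
  t3: 17 17 b0 e1 b0 b6 3f b4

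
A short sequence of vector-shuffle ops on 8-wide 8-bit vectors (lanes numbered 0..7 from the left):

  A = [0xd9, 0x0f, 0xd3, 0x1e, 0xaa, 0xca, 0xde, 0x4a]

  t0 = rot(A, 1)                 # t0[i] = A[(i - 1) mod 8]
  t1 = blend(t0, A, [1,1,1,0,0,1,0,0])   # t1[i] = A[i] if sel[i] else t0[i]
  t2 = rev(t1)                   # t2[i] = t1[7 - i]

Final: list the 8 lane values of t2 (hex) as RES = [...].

RES = [0xde, 0xca, 0xca, 0x1e, 0xd3, 0xd3, 0x0f, 0xd9]

→ t0 |4a|d9|0f|d3|1e|aa|ca|de|
→ t1 |d9|0f|d3|d3|1e|ca|ca|de|
→ t2 |de|ca|ca|1e|d3|d3|0f|d9|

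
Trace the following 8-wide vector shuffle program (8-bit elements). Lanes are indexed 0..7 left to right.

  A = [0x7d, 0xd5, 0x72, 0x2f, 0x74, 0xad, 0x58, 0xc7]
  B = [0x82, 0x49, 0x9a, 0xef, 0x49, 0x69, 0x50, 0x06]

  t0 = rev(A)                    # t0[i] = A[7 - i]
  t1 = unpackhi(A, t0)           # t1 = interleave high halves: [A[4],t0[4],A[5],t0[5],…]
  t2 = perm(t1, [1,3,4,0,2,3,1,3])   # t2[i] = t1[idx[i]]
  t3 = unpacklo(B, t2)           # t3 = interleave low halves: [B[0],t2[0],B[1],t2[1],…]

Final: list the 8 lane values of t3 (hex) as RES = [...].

  t0: c7 58 ad 74 2f 72 d5 7d
  t1: 74 2f ad 72 58 d5 c7 7d
  t2: 2f 72 58 74 ad 72 2f 72
  t3: 82 2f 49 72 9a 58 ef 74

RES = [0x82, 0x2f, 0x49, 0x72, 0x9a, 0x58, 0xef, 0x74]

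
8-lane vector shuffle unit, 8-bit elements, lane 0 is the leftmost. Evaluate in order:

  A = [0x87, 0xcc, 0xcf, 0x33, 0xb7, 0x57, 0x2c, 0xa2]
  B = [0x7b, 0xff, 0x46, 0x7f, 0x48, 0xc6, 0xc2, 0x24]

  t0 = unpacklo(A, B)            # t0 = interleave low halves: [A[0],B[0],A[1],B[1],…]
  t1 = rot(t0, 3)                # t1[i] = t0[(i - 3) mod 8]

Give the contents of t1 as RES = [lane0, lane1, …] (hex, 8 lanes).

RES = [0x46, 0x33, 0x7f, 0x87, 0x7b, 0xcc, 0xff, 0xcf]

→ t0 |87|7b|cc|ff|cf|46|33|7f|
→ t1 |46|33|7f|87|7b|cc|ff|cf|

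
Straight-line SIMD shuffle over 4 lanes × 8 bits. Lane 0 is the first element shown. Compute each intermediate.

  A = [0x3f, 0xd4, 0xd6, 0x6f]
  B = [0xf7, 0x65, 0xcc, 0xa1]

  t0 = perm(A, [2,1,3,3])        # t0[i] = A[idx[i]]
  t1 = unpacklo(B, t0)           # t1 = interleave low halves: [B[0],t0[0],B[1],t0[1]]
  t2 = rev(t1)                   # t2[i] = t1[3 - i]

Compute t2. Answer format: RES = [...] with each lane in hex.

RES = [ 0xd4  0x65  0xd6  0xf7 ]

→ t0 |d6|d4|6f|6f|
→ t1 |f7|d6|65|d4|
→ t2 |d4|65|d6|f7|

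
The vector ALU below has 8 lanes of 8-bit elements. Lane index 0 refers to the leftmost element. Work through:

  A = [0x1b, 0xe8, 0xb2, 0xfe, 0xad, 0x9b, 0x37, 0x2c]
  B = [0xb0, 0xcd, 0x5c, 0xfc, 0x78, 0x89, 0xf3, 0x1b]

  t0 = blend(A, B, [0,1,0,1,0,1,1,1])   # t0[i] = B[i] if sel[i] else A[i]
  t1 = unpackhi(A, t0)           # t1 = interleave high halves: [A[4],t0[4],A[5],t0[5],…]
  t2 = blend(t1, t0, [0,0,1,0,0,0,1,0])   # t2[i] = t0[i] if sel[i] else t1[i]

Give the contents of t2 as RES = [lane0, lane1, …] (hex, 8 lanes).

t0 = [0x1b, 0xcd, 0xb2, 0xfc, 0xad, 0x89, 0xf3, 0x1b]
t1 = [0xad, 0xad, 0x9b, 0x89, 0x37, 0xf3, 0x2c, 0x1b]
t2 = [0xad, 0xad, 0xb2, 0x89, 0x37, 0xf3, 0xf3, 0x1b]

RES = [0xad, 0xad, 0xb2, 0x89, 0x37, 0xf3, 0xf3, 0x1b]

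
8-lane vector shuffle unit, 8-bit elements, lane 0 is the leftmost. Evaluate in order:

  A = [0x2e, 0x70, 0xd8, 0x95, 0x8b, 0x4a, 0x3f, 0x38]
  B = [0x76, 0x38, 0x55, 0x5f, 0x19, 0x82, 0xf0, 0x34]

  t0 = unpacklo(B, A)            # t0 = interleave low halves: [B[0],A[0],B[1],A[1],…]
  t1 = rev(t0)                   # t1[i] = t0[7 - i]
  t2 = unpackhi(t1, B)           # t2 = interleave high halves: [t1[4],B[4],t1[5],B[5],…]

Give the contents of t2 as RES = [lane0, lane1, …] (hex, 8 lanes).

  t0: 76 2e 38 70 55 d8 5f 95
  t1: 95 5f d8 55 70 38 2e 76
  t2: 70 19 38 82 2e f0 76 34

RES = [ 0x70  0x19  0x38  0x82  0x2e  0xf0  0x76  0x34 ]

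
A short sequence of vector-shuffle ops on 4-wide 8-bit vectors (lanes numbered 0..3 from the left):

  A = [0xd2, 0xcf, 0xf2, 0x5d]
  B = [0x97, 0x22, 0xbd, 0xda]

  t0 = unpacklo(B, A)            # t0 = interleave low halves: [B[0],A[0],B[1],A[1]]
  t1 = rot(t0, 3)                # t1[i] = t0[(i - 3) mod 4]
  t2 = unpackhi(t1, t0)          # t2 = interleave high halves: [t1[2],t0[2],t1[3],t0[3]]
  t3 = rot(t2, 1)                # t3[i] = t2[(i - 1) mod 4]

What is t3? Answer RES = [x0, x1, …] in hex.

t0 = [0x97, 0xd2, 0x22, 0xcf]
t1 = [0xd2, 0x22, 0xcf, 0x97]
t2 = [0xcf, 0x22, 0x97, 0xcf]
t3 = [0xcf, 0xcf, 0x22, 0x97]

RES = [0xcf, 0xcf, 0x22, 0x97]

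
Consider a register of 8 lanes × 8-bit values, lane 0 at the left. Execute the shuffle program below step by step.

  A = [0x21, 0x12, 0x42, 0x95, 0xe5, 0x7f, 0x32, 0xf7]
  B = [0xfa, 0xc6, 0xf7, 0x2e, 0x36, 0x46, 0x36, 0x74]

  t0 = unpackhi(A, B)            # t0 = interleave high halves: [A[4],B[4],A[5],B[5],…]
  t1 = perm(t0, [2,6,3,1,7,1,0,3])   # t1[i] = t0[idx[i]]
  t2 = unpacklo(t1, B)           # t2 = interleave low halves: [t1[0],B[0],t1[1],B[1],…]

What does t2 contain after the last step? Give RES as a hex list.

  t0: e5 36 7f 46 32 36 f7 74
  t1: 7f f7 46 36 74 36 e5 46
  t2: 7f fa f7 c6 46 f7 36 2e

RES = [0x7f, 0xfa, 0xf7, 0xc6, 0x46, 0xf7, 0x36, 0x2e]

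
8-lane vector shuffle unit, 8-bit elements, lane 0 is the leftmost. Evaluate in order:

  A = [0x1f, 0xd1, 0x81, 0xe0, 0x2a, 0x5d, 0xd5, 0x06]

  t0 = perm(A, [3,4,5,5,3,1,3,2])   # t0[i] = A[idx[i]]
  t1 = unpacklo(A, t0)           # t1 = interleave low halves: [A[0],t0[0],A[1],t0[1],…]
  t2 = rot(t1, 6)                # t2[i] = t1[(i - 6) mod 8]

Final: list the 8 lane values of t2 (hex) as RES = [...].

RES = [0xd1, 0x2a, 0x81, 0x5d, 0xe0, 0x5d, 0x1f, 0xe0]

→ t0 |e0|2a|5d|5d|e0|d1|e0|81|
→ t1 |1f|e0|d1|2a|81|5d|e0|5d|
→ t2 |d1|2a|81|5d|e0|5d|1f|e0|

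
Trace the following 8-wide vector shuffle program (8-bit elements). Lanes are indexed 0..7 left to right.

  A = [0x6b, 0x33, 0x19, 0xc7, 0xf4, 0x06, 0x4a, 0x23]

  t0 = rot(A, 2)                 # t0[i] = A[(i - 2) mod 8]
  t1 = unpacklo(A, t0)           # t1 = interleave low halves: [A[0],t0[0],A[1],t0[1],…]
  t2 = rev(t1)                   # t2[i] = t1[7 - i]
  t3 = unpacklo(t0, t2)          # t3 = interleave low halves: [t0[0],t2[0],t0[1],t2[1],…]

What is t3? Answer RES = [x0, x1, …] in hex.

RES = [ 0x4a  0x33  0x23  0xc7  0x6b  0x6b  0x33  0x19 ]

  t0: 4a 23 6b 33 19 c7 f4 06
  t1: 6b 4a 33 23 19 6b c7 33
  t2: 33 c7 6b 19 23 33 4a 6b
  t3: 4a 33 23 c7 6b 6b 33 19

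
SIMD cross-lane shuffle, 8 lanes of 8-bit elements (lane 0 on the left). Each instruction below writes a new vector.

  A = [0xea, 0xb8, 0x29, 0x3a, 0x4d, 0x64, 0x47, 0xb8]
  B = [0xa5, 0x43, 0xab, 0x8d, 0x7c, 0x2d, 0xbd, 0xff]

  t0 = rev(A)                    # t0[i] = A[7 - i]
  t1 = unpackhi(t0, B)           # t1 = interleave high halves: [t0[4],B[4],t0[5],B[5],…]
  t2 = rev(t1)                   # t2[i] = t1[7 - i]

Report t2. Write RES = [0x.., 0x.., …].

t0 = [0xb8, 0x47, 0x64, 0x4d, 0x3a, 0x29, 0xb8, 0xea]
t1 = [0x3a, 0x7c, 0x29, 0x2d, 0xb8, 0xbd, 0xea, 0xff]
t2 = [0xff, 0xea, 0xbd, 0xb8, 0x2d, 0x29, 0x7c, 0x3a]

RES = [ 0xff  0xea  0xbd  0xb8  0x2d  0x29  0x7c  0x3a ]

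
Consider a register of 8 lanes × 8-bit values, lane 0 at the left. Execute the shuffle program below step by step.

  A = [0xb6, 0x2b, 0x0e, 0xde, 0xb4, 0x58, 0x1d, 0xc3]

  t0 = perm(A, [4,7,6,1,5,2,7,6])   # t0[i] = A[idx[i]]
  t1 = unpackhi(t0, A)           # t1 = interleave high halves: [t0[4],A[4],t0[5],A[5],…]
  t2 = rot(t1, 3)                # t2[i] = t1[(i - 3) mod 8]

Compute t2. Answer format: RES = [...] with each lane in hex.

  t0: b4 c3 1d 2b 58 0e c3 1d
  t1: 58 b4 0e 58 c3 1d 1d c3
  t2: 1d 1d c3 58 b4 0e 58 c3

RES = [ 0x1d  0x1d  0xc3  0x58  0xb4  0x0e  0x58  0xc3 ]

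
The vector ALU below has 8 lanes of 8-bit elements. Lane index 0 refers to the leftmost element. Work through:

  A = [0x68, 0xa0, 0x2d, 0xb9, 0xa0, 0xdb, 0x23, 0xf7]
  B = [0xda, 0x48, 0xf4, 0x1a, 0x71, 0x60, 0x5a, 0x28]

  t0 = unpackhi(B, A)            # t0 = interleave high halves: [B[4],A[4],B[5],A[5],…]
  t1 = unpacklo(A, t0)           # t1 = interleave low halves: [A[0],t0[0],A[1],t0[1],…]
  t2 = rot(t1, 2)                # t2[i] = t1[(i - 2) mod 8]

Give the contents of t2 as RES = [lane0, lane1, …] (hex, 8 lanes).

→ t0 |71|a0|60|db|5a|23|28|f7|
→ t1 |68|71|a0|a0|2d|60|b9|db|
→ t2 |b9|db|68|71|a0|a0|2d|60|

RES = [0xb9, 0xdb, 0x68, 0x71, 0xa0, 0xa0, 0x2d, 0x60]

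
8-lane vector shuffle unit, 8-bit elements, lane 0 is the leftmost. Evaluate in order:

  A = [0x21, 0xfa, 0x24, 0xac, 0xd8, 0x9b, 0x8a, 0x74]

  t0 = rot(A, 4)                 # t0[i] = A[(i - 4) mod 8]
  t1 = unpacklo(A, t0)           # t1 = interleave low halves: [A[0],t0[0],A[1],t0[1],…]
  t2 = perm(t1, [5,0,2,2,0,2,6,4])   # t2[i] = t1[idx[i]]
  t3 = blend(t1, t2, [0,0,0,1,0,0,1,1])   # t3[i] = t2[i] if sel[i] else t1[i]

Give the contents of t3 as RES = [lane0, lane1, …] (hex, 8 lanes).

→ t0 |d8|9b|8a|74|21|fa|24|ac|
→ t1 |21|d8|fa|9b|24|8a|ac|74|
→ t2 |8a|21|fa|fa|21|fa|ac|24|
→ t3 |21|d8|fa|fa|24|8a|ac|24|

RES = [ 0x21  0xd8  0xfa  0xfa  0x24  0x8a  0xac  0x24 ]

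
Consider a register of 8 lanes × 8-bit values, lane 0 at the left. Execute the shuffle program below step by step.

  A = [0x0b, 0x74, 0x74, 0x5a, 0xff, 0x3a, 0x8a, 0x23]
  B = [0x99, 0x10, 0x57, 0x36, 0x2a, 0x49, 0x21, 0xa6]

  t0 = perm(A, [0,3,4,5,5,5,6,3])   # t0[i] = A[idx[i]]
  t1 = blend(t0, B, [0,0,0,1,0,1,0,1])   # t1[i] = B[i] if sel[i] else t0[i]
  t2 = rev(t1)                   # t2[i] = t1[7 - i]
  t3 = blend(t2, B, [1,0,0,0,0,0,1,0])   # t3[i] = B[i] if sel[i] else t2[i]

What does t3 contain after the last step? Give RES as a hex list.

t0 = [0x0b, 0x5a, 0xff, 0x3a, 0x3a, 0x3a, 0x8a, 0x5a]
t1 = [0x0b, 0x5a, 0xff, 0x36, 0x3a, 0x49, 0x8a, 0xa6]
t2 = [0xa6, 0x8a, 0x49, 0x3a, 0x36, 0xff, 0x5a, 0x0b]
t3 = [0x99, 0x8a, 0x49, 0x3a, 0x36, 0xff, 0x21, 0x0b]

RES = [ 0x99  0x8a  0x49  0x3a  0x36  0xff  0x21  0x0b ]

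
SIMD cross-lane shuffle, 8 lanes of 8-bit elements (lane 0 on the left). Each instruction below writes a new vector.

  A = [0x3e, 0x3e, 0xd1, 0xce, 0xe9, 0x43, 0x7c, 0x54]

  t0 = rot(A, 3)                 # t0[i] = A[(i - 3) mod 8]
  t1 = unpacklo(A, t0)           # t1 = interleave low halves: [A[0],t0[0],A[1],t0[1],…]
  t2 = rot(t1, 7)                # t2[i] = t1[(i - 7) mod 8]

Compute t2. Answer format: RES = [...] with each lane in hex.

RES = [ 0x43  0x3e  0x7c  0xd1  0x54  0xce  0x3e  0x3e ]

  t0: 43 7c 54 3e 3e d1 ce e9
  t1: 3e 43 3e 7c d1 54 ce 3e
  t2: 43 3e 7c d1 54 ce 3e 3e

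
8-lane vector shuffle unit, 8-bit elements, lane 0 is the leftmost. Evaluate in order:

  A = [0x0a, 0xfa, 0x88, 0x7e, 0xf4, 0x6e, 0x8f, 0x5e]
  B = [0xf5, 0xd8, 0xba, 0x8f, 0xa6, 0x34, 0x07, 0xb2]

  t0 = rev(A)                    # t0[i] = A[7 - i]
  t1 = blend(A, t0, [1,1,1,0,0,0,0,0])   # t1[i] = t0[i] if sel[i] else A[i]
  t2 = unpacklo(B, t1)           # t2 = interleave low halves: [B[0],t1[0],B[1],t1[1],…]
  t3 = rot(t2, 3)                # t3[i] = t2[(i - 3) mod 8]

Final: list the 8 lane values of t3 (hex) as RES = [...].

  t0: 5e 8f 6e f4 7e 88 fa 0a
  t1: 5e 8f 6e 7e f4 6e 8f 5e
  t2: f5 5e d8 8f ba 6e 8f 7e
  t3: 6e 8f 7e f5 5e d8 8f ba

RES = [0x6e, 0x8f, 0x7e, 0xf5, 0x5e, 0xd8, 0x8f, 0xba]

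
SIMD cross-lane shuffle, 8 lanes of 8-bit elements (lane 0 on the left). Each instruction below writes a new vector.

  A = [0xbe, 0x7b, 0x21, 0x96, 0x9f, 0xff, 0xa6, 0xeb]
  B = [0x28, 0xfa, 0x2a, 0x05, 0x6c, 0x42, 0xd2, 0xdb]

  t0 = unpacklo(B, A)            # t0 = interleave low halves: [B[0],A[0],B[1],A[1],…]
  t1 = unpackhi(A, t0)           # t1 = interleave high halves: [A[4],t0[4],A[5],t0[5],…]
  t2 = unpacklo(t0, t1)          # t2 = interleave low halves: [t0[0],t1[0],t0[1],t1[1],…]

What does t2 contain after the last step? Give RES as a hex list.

  t0: 28 be fa 7b 2a 21 05 96
  t1: 9f 2a ff 21 a6 05 eb 96
  t2: 28 9f be 2a fa ff 7b 21

RES = [0x28, 0x9f, 0xbe, 0x2a, 0xfa, 0xff, 0x7b, 0x21]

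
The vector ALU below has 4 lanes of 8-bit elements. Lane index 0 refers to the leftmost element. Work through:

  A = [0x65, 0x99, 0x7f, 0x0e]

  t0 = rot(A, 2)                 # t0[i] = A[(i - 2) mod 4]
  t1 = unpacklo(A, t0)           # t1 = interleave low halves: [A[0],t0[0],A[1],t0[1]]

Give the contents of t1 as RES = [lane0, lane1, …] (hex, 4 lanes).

  t0: 7f 0e 65 99
  t1: 65 7f 99 0e

RES = [0x65, 0x7f, 0x99, 0x0e]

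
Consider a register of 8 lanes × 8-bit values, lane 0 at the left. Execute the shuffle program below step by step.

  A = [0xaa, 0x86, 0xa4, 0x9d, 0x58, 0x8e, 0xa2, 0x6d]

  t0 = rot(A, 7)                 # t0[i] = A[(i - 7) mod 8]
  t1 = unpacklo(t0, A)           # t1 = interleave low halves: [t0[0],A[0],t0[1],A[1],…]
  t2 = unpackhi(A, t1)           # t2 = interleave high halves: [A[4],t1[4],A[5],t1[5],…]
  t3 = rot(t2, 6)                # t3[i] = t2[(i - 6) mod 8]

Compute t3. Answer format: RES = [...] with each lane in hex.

RES = [ 0x8e  0xa4  0xa2  0x58  0x6d  0x9d  0x58  0x9d ]

→ t0 |86|a4|9d|58|8e|a2|6d|aa|
→ t1 |86|aa|a4|86|9d|a4|58|9d|
→ t2 |58|9d|8e|a4|a2|58|6d|9d|
→ t3 |8e|a4|a2|58|6d|9d|58|9d|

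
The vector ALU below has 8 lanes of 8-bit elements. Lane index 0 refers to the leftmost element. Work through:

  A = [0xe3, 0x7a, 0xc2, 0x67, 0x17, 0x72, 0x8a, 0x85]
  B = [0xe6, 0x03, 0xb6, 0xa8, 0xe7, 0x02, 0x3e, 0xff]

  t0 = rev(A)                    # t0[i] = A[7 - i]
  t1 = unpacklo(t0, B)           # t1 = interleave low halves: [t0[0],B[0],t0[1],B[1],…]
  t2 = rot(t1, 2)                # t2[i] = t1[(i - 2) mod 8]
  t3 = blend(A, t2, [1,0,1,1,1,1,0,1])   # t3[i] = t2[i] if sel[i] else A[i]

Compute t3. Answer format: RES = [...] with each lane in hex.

t0 = [0x85, 0x8a, 0x72, 0x17, 0x67, 0xc2, 0x7a, 0xe3]
t1 = [0x85, 0xe6, 0x8a, 0x03, 0x72, 0xb6, 0x17, 0xa8]
t2 = [0x17, 0xa8, 0x85, 0xe6, 0x8a, 0x03, 0x72, 0xb6]
t3 = [0x17, 0x7a, 0x85, 0xe6, 0x8a, 0x03, 0x8a, 0xb6]

RES = [ 0x17  0x7a  0x85  0xe6  0x8a  0x03  0x8a  0xb6 ]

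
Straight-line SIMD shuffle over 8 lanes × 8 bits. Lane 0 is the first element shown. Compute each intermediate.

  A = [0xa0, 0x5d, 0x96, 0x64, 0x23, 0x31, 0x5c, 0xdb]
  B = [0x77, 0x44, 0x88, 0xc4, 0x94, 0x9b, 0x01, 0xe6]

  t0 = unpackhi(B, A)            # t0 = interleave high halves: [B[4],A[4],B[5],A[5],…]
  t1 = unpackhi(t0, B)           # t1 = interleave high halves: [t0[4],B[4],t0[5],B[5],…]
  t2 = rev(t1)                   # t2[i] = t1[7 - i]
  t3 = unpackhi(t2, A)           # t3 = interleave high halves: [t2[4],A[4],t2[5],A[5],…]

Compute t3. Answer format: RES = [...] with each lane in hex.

→ t0 |94|23|9b|31|01|5c|e6|db|
→ t1 |01|94|5c|9b|e6|01|db|e6|
→ t2 |e6|db|01|e6|9b|5c|94|01|
→ t3 |9b|23|5c|31|94|5c|01|db|

RES = [0x9b, 0x23, 0x5c, 0x31, 0x94, 0x5c, 0x01, 0xdb]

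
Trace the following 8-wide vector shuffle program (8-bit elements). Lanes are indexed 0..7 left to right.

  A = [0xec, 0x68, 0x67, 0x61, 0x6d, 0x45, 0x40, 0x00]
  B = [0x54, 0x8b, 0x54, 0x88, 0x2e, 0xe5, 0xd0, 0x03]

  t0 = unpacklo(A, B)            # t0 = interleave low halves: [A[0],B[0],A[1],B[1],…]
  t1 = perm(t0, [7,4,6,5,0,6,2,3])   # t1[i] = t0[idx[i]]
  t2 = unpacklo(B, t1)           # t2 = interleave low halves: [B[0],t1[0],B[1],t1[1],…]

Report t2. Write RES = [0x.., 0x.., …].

RES = [0x54, 0x88, 0x8b, 0x67, 0x54, 0x61, 0x88, 0x54]

  t0: ec 54 68 8b 67 54 61 88
  t1: 88 67 61 54 ec 61 68 8b
  t2: 54 88 8b 67 54 61 88 54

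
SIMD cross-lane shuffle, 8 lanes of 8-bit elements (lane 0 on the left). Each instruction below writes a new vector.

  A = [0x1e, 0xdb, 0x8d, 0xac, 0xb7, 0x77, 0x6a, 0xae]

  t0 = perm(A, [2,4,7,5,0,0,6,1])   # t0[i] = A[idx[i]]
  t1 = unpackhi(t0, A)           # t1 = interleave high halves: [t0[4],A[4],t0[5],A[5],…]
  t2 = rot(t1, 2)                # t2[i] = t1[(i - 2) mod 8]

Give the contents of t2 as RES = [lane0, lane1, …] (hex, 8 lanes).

RES = [0xdb, 0xae, 0x1e, 0xb7, 0x1e, 0x77, 0x6a, 0x6a]

  t0: 8d b7 ae 77 1e 1e 6a db
  t1: 1e b7 1e 77 6a 6a db ae
  t2: db ae 1e b7 1e 77 6a 6a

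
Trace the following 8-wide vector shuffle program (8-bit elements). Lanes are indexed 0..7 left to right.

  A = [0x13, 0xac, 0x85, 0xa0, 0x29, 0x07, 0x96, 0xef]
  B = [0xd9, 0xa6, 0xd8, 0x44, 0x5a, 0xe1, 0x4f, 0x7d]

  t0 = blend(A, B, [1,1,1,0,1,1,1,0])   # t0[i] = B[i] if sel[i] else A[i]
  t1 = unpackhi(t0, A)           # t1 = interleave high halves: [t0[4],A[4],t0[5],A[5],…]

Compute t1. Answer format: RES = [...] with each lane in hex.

  t0: d9 a6 d8 a0 5a e1 4f ef
  t1: 5a 29 e1 07 4f 96 ef ef

RES = [ 0x5a  0x29  0xe1  0x07  0x4f  0x96  0xef  0xef ]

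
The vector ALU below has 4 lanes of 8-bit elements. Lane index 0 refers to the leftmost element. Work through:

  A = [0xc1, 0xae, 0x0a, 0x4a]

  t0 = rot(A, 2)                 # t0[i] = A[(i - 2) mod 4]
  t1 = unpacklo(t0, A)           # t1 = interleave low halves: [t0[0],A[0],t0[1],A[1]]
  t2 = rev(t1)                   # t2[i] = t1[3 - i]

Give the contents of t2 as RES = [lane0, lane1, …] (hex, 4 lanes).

  t0: 0a 4a c1 ae
  t1: 0a c1 4a ae
  t2: ae 4a c1 0a

RES = [0xae, 0x4a, 0xc1, 0x0a]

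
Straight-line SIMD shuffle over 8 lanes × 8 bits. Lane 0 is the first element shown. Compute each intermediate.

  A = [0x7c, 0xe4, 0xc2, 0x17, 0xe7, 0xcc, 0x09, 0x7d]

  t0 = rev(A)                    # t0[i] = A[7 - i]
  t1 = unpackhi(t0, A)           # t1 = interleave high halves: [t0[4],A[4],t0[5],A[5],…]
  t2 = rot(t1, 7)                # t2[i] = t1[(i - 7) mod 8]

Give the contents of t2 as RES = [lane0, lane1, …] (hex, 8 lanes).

  t0: 7d 09 cc e7 17 c2 e4 7c
  t1: 17 e7 c2 cc e4 09 7c 7d
  t2: e7 c2 cc e4 09 7c 7d 17

RES = [0xe7, 0xc2, 0xcc, 0xe4, 0x09, 0x7c, 0x7d, 0x17]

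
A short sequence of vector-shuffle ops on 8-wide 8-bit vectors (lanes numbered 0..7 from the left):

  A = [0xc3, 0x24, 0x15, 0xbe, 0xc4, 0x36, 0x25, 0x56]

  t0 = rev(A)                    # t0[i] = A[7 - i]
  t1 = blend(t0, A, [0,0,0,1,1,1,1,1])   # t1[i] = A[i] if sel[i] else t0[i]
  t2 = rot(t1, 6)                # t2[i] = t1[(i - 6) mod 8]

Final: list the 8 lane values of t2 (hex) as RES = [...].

RES = [0x36, 0xbe, 0xc4, 0x36, 0x25, 0x56, 0x56, 0x25]

→ t0 |56|25|36|c4|be|15|24|c3|
→ t1 |56|25|36|be|c4|36|25|56|
→ t2 |36|be|c4|36|25|56|56|25|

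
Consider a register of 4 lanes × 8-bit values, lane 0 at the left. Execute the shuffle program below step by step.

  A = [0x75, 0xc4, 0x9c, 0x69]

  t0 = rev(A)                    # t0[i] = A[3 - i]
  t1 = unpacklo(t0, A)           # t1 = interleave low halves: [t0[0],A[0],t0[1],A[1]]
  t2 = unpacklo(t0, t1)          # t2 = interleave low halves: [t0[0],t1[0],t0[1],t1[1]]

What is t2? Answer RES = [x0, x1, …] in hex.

RES = [0x69, 0x69, 0x9c, 0x75]

t0 = [0x69, 0x9c, 0xc4, 0x75]
t1 = [0x69, 0x75, 0x9c, 0xc4]
t2 = [0x69, 0x69, 0x9c, 0x75]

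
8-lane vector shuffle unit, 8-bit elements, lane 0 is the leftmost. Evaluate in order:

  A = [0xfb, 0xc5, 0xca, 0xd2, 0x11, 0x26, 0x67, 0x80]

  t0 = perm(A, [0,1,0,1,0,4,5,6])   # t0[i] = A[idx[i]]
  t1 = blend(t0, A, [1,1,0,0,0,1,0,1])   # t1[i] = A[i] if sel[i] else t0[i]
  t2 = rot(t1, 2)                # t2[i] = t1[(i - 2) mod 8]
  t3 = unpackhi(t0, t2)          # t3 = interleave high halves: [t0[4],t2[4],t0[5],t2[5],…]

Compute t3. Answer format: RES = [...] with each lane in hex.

RES = [ 0xfb  0xfb  0x11  0xc5  0x26  0xfb  0x67  0x26 ]

  t0: fb c5 fb c5 fb 11 26 67
  t1: fb c5 fb c5 fb 26 26 80
  t2: 26 80 fb c5 fb c5 fb 26
  t3: fb fb 11 c5 26 fb 67 26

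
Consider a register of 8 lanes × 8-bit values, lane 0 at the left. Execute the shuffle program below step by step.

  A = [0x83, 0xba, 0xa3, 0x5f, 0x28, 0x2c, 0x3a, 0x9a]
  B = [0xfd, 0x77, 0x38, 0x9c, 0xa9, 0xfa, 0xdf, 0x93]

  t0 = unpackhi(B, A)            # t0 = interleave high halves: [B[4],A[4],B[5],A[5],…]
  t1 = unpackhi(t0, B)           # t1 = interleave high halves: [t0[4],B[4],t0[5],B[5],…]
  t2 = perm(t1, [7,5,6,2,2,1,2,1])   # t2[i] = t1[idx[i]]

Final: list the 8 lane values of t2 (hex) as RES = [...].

RES = [ 0x93  0xdf  0x9a  0x3a  0x3a  0xa9  0x3a  0xa9 ]

→ t0 |a9|28|fa|2c|df|3a|93|9a|
→ t1 |df|a9|3a|fa|93|df|9a|93|
→ t2 |93|df|9a|3a|3a|a9|3a|a9|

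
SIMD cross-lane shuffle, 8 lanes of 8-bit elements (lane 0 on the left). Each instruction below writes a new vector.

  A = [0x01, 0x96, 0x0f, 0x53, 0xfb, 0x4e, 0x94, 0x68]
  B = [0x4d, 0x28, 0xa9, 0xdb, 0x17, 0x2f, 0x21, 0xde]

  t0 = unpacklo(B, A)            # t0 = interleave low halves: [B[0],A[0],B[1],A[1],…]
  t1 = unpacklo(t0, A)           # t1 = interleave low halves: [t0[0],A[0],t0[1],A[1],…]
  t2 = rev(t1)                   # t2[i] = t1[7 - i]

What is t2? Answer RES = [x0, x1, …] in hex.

  t0: 4d 01 28 96 a9 0f db 53
  t1: 4d 01 01 96 28 0f 96 53
  t2: 53 96 0f 28 96 01 01 4d

RES = [ 0x53  0x96  0x0f  0x28  0x96  0x01  0x01  0x4d ]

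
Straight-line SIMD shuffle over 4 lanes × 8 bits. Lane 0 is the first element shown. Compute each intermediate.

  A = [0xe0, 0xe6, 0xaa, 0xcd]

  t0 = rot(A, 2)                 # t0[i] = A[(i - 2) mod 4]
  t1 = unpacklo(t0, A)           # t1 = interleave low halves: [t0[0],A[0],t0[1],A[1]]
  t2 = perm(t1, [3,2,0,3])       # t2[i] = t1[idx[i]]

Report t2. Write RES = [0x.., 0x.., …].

t0 = [0xaa, 0xcd, 0xe0, 0xe6]
t1 = [0xaa, 0xe0, 0xcd, 0xe6]
t2 = [0xe6, 0xcd, 0xaa, 0xe6]

RES = [ 0xe6  0xcd  0xaa  0xe6 ]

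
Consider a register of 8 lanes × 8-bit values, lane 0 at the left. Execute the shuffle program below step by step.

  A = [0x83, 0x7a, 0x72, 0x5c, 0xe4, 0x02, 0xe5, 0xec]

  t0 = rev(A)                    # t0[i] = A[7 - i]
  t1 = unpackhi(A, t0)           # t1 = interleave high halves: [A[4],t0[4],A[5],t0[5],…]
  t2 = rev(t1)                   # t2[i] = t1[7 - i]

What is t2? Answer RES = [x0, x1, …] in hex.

t0 = [0xec, 0xe5, 0x02, 0xe4, 0x5c, 0x72, 0x7a, 0x83]
t1 = [0xe4, 0x5c, 0x02, 0x72, 0xe5, 0x7a, 0xec, 0x83]
t2 = [0x83, 0xec, 0x7a, 0xe5, 0x72, 0x02, 0x5c, 0xe4]

RES = [ 0x83  0xec  0x7a  0xe5  0x72  0x02  0x5c  0xe4 ]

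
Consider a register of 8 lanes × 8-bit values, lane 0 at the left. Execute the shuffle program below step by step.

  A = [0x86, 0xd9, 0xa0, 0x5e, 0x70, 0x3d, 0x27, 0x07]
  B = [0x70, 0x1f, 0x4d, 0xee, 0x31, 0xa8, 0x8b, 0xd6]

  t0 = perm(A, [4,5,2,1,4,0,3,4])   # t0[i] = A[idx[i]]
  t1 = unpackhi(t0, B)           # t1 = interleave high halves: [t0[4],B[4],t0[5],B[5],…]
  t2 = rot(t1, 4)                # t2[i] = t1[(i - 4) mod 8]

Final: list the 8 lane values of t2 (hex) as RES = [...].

RES = [0x5e, 0x8b, 0x70, 0xd6, 0x70, 0x31, 0x86, 0xa8]

  t0: 70 3d a0 d9 70 86 5e 70
  t1: 70 31 86 a8 5e 8b 70 d6
  t2: 5e 8b 70 d6 70 31 86 a8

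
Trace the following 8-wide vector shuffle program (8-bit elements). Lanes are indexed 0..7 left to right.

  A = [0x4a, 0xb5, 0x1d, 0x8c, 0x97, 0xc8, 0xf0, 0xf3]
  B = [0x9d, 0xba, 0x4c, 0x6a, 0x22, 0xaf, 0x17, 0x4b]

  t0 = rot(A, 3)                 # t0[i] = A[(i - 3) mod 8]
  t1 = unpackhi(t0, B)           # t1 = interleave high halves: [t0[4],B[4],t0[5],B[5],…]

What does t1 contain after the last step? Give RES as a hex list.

RES = [0xb5, 0x22, 0x1d, 0xaf, 0x8c, 0x17, 0x97, 0x4b]

  t0: c8 f0 f3 4a b5 1d 8c 97
  t1: b5 22 1d af 8c 17 97 4b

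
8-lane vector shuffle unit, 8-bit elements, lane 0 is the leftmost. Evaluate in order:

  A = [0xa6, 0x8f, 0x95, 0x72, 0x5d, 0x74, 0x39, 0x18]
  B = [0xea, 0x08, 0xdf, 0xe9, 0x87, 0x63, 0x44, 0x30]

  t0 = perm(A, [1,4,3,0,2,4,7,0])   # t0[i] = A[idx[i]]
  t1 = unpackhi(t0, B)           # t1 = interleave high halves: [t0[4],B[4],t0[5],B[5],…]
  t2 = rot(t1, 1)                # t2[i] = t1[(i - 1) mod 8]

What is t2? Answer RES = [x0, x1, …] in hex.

RES = [0x30, 0x95, 0x87, 0x5d, 0x63, 0x18, 0x44, 0xa6]

t0 = [0x8f, 0x5d, 0x72, 0xa6, 0x95, 0x5d, 0x18, 0xa6]
t1 = [0x95, 0x87, 0x5d, 0x63, 0x18, 0x44, 0xa6, 0x30]
t2 = [0x30, 0x95, 0x87, 0x5d, 0x63, 0x18, 0x44, 0xa6]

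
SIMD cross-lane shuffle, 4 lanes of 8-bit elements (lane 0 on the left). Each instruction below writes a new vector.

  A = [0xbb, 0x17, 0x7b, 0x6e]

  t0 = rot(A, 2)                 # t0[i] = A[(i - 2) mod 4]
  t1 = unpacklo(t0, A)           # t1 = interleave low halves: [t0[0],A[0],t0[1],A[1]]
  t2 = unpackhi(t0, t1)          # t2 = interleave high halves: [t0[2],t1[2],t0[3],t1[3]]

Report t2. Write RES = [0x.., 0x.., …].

t0 = [0x7b, 0x6e, 0xbb, 0x17]
t1 = [0x7b, 0xbb, 0x6e, 0x17]
t2 = [0xbb, 0x6e, 0x17, 0x17]

RES = [ 0xbb  0x6e  0x17  0x17 ]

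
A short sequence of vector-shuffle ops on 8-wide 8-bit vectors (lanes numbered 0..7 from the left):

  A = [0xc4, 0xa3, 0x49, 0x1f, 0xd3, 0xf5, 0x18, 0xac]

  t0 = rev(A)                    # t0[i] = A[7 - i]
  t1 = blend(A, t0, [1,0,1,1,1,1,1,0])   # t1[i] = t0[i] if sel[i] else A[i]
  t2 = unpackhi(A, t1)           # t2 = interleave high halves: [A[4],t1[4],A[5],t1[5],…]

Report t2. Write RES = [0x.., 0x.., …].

→ t0 |ac|18|f5|d3|1f|49|a3|c4|
→ t1 |ac|a3|f5|d3|1f|49|a3|ac|
→ t2 |d3|1f|f5|49|18|a3|ac|ac|

RES = [0xd3, 0x1f, 0xf5, 0x49, 0x18, 0xa3, 0xac, 0xac]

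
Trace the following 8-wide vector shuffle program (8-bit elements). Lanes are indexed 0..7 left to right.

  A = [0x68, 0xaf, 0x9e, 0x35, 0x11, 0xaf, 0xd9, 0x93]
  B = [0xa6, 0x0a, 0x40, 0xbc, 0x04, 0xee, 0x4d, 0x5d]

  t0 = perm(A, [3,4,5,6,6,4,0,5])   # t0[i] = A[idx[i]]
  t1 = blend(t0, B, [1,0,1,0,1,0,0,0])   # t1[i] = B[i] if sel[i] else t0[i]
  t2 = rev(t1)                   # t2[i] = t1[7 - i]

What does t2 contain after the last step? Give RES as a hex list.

→ t0 |35|11|af|d9|d9|11|68|af|
→ t1 |a6|11|40|d9|04|11|68|af|
→ t2 |af|68|11|04|d9|40|11|a6|

RES = [ 0xaf  0x68  0x11  0x04  0xd9  0x40  0x11  0xa6 ]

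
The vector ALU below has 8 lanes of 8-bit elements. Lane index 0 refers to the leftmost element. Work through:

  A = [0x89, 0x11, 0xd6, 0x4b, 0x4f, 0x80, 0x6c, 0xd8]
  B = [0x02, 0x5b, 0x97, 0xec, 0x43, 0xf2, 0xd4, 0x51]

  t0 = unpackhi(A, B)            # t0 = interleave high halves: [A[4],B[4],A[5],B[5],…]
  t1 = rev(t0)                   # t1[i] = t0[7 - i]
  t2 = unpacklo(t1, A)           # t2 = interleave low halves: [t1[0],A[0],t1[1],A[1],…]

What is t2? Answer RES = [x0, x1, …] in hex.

→ t0 |4f|43|80|f2|6c|d4|d8|51|
→ t1 |51|d8|d4|6c|f2|80|43|4f|
→ t2 |51|89|d8|11|d4|d6|6c|4b|

RES = [ 0x51  0x89  0xd8  0x11  0xd4  0xd6  0x6c  0x4b ]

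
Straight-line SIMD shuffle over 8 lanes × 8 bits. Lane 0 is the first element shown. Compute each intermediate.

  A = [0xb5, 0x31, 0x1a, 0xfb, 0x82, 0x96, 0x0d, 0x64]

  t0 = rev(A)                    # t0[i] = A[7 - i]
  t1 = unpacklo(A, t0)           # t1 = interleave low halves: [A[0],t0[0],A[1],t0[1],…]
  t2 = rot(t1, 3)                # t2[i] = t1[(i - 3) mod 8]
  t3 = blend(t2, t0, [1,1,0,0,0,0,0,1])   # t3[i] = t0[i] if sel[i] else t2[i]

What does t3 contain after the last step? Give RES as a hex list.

RES = [ 0x64  0x0d  0x82  0xb5  0x64  0x31  0x0d  0xb5 ]

t0 = [0x64, 0x0d, 0x96, 0x82, 0xfb, 0x1a, 0x31, 0xb5]
t1 = [0xb5, 0x64, 0x31, 0x0d, 0x1a, 0x96, 0xfb, 0x82]
t2 = [0x96, 0xfb, 0x82, 0xb5, 0x64, 0x31, 0x0d, 0x1a]
t3 = [0x64, 0x0d, 0x82, 0xb5, 0x64, 0x31, 0x0d, 0xb5]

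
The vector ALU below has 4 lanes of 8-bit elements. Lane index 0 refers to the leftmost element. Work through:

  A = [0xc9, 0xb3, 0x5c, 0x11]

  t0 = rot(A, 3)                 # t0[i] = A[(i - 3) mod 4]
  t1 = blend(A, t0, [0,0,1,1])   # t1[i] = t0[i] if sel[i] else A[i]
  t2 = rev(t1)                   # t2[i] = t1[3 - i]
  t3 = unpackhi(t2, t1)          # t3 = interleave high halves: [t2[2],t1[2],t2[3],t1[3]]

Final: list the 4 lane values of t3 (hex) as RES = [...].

t0 = [0xb3, 0x5c, 0x11, 0xc9]
t1 = [0xc9, 0xb3, 0x11, 0xc9]
t2 = [0xc9, 0x11, 0xb3, 0xc9]
t3 = [0xb3, 0x11, 0xc9, 0xc9]

RES = [0xb3, 0x11, 0xc9, 0xc9]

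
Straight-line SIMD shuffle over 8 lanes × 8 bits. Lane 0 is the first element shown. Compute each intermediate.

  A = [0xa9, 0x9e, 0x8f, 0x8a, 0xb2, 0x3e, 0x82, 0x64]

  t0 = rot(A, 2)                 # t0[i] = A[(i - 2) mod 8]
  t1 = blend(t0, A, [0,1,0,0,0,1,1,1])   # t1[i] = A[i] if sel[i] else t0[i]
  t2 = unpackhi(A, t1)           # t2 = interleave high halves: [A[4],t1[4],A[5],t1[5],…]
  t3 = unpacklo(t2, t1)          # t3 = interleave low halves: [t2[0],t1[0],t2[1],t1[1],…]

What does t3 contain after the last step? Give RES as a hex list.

RES = [0xb2, 0x82, 0x8f, 0x9e, 0x3e, 0xa9, 0x3e, 0x9e]

t0 = [0x82, 0x64, 0xa9, 0x9e, 0x8f, 0x8a, 0xb2, 0x3e]
t1 = [0x82, 0x9e, 0xa9, 0x9e, 0x8f, 0x3e, 0x82, 0x64]
t2 = [0xb2, 0x8f, 0x3e, 0x3e, 0x82, 0x82, 0x64, 0x64]
t3 = [0xb2, 0x82, 0x8f, 0x9e, 0x3e, 0xa9, 0x3e, 0x9e]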